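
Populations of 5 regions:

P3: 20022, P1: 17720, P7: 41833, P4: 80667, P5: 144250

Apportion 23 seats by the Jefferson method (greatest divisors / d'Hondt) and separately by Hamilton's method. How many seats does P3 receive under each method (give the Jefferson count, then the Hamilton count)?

Jefferson: P3 1, P1 1, P7 3, P4 6, P5 12.
Hamilton: P3 2, P1 1, P7 3, P4 6, P5 11.
P3 gets 1 under Jefferson and 2 under Hamilton.

1 and 2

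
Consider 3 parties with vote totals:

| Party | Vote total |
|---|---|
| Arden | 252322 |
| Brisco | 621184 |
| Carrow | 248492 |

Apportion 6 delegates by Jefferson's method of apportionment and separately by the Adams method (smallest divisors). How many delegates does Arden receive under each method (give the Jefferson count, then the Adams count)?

1 and 2

Jefferson: Arden 1, Brisco 4, Carrow 1.
Adams: Arden 2, Brisco 3, Carrow 1.
Arden gets 1 under Jefferson and 2 under Adams.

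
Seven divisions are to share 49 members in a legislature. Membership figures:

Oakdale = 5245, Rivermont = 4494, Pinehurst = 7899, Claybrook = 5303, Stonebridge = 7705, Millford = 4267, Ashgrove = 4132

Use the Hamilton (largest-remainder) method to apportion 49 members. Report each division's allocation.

Standard divisor: 39045 ÷ 49 ≈ 796.837.
Standard quotas: Oakdale 6.5823, Rivermont 5.6398, Pinehurst 9.9129, Claybrook 6.6551, Stonebridge 9.6695, Millford 5.3549, Ashgrove 5.1855.
Lower quotas: Oakdale 6, Rivermont 5, Pinehurst 9, Claybrook 6, Stonebridge 9, Millford 5, Ashgrove 5 (sum 45, leaving 4 seats).
Remainders in descending order: Pinehurst 0.9129, Stonebridge 0.6695, Claybrook 0.6551, Rivermont 0.6398, Oakdale 0.5823, Millford 0.3549, Ashgrove 0.1855.
Largest remainders: Pinehurst, Stonebridge, Claybrook, Rivermont receive the extra seats.

Oakdale 6, Rivermont 6, Pinehurst 10, Claybrook 7, Stonebridge 10, Millford 5, Ashgrove 5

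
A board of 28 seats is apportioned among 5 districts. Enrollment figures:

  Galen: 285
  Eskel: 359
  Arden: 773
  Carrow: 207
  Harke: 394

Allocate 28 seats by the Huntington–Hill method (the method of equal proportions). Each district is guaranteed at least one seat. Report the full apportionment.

Galen 4, Eskel 5, Arden 11, Carrow 3, Harke 5

With divisor 73: modified quotas Galen 3.904, Eskel 4.918, Arden 10.589, Carrow 2.836, Harke 5.397.
Geometric-mean thresholds: Galen √(3·4)=3.464, Eskel √(4·5)=4.472, Arden √(10·11)=10.488, Carrow √(2·3)=2.449, Harke √(5·6)=5.477.
Each quota rounded against its threshold gives Galen 4, Eskel 5, Arden 11, Carrow 3, Harke 5 (total 28).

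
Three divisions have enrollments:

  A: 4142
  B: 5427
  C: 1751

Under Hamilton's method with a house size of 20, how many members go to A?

7

Total 11320; standard divisor 11320/20 = 566.
Standard quotas: A 7.3180, B 9.5883, C 3.0936.
Lower quotas: A 7, B 9, C 3 (sum 19, leaving 1 seat).
Remainders in descending order: B 0.5883, A 0.3180, C 0.0936.
The surplus seat goes to B.
A receives 7.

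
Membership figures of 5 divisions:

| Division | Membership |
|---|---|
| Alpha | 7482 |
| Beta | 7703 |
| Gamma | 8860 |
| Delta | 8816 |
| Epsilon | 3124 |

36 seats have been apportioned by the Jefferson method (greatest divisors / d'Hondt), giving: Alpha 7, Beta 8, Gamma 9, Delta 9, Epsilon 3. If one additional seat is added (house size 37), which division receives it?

Alpha

Priority for the next seat is population ÷ (current seats + 1).
Priorities: Alpha 935.250, Beta 855.889, Gamma 886.000, Delta 881.600, Epsilon 781.000.
Highest priority: Alpha.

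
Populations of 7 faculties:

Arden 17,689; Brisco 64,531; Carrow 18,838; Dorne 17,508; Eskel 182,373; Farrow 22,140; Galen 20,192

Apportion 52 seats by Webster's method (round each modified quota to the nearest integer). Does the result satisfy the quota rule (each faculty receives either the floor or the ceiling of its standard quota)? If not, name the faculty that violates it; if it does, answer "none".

Standard quotas: Arden 2.680, Brisco 9.775, Carrow 2.854, Dorne 2.652, Eskel 27.627, Farrow 3.354, Galen 3.059.
Webster allocation: Arden 3, Brisco 10, Carrow 3, Dorne 3, Eskel 27, Farrow 3, Galen 3.
Every allocation lies between the lower and upper quota.

none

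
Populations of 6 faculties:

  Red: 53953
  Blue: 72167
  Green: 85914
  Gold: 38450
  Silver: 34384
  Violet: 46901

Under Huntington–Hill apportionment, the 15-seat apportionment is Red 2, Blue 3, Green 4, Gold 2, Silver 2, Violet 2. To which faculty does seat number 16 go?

Red

Priority for the next seat is population ÷ (√(s·(s+1))).
Priorities: Red 22026.220, Blue 20832.818, Green 19210.954, Gold 15697.147, Silver 14037.209, Violet 19147.253.
Highest priority: Red.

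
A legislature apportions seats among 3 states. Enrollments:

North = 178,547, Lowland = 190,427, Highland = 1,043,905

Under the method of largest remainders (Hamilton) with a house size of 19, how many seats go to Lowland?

Standard divisor: 1412879 ÷ 19 ≈ 74362.053.
Standard quotas: North 2.4010, Lowland 2.5608, Highland 14.0381.
Lower quotas: North 2, Lowland 2, Highland 14 (sum 18, leaving 1 seat).
Remainders in descending order: Lowland 0.5608, North 0.4010, Highland 0.0381.
The surplus seat goes to Lowland.
Lowland receives 3.

3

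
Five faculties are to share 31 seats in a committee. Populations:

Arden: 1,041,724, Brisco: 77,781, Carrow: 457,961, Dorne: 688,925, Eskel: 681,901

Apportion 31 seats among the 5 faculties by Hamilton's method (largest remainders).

Arden 11; Brisco 1; Carrow 5; Dorne 7; Eskel 7

Standard divisor: 2948292 ÷ 31 ≈ 95106.194.
Standard quotas: Arden 10.9533, Brisco 0.8178, Carrow 4.8153, Dorne 7.2437, Eskel 7.1699.
Lower quotas: Arden 10, Brisco 0, Carrow 4, Dorne 7, Eskel 7 (sum 28, leaving 3 seats).
Remainders in descending order: Arden 0.9533, Brisco 0.8178, Carrow 0.8153, Dorne 0.2437, Eskel 0.1699.
The surplus seats go to Arden, Brisco, Carrow.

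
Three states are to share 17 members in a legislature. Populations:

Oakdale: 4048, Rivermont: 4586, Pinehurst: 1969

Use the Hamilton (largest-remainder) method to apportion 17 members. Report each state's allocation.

Standard divisor: 10603 ÷ 17 ≈ 623.706.
Standard quotas: Oakdale 6.490, Rivermont 7.353, Pinehurst 3.157.
Lower quotas: Oakdale 6, Rivermont 7, Pinehurst 3 (sum 16, leaving 1 seat).
Remainders in descending order: Oakdale 0.490, Rivermont 0.353, Pinehurst 0.157.
The surplus seat goes to Oakdale.

Oakdale: 7, Rivermont: 7, Pinehurst: 3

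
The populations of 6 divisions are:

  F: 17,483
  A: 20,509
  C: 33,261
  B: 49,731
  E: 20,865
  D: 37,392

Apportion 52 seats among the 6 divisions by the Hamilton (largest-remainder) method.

Standard divisor: 179241 ÷ 52 ≈ 3446.942.
Standard quotas: F 5.0720, A 5.9499, C 9.6494, B 14.4276, E 6.0532, D 10.8479.
Lower quotas: F 5, A 5, C 9, B 14, E 6, D 10 (sum 49, leaving 3 seats).
Remainders in descending order: A 0.9499, D 0.8479, C 0.6494, B 0.4276, F 0.0720, E 0.0532.
The surplus seats go to A, D, C.

F=5; A=6; C=10; B=14; E=6; D=11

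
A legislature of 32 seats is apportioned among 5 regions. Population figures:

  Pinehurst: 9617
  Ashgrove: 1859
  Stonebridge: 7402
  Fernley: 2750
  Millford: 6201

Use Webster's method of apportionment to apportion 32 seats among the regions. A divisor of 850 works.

Pinehurst=11, Ashgrove=2, Stonebridge=9, Fernley=3, Millford=7

With modified divisor 850: modified quotas Pinehurst 11.314, Ashgrove 2.187, Stonebridge 8.708, Fernley 3.235, Millford 7.295.
Rounding to the nearest integer: Pinehurst 11, Ashgrove 2, Stonebridge 9, Fernley 3, Millford 7 (total 32).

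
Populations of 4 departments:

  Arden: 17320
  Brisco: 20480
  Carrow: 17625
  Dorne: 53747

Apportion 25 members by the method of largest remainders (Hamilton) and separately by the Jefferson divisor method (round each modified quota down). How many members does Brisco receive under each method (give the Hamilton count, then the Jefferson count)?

5 and 4

Hamilton: Arden 4, Brisco 5, Carrow 4, Dorne 12.
Jefferson: Arden 4, Brisco 4, Carrow 4, Dorne 13.
Brisco gets 5 under Hamilton and 4 under Jefferson.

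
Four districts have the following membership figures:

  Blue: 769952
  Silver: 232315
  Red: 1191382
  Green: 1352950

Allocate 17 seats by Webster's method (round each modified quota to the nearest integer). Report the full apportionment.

Blue 4; Silver 1; Red 6; Green 6

Standard divisor 3546599/17 ≈ 208623.471; standard quotas: Blue 3.691, Silver 1.114, Red 5.711, Green 6.485.
Rounding to the nearest integer gives Blue 4, Silver 1, Red 6, Green 6 — total 17, matching the house size, so no adjustment is needed.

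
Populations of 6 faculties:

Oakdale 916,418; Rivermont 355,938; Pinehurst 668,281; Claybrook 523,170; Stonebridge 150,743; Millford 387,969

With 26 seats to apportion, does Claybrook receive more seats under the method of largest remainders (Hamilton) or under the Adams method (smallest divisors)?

Hamilton

Hamilton: Oakdale 8, Rivermont 3, Pinehurst 6, Claybrook 5, Stonebridge 1, Millford 3.
Adams: Oakdale 8, Rivermont 3, Pinehurst 6, Claybrook 4, Stonebridge 2, Millford 3.
Claybrook gets 5 under Hamilton and 4 under Adams.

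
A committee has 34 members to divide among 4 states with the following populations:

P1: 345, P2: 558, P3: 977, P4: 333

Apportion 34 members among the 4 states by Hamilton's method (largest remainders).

P1 5, P2 9, P3 15, P4 5

Standard divisor: 2213 ÷ 34 ≈ 65.088.
Standard quotas: P1 5.300, P2 8.573, P3 15.010, P4 5.116.
Lower quotas: P1 5, P2 8, P3 15, P4 5 (sum 33, leaving 1 seat).
Remainders in descending order: P2 0.573, P1 0.300, P4 0.116, P3 0.010.
The surplus seat goes to P2.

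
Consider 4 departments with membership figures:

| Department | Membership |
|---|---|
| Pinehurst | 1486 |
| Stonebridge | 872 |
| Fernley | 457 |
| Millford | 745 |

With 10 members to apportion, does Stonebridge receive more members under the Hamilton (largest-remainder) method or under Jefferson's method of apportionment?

Hamilton: Pinehurst 4, Stonebridge 3, Fernley 1, Millford 2.
Jefferson: Pinehurst 5, Stonebridge 2, Fernley 1, Millford 2.
Stonebridge gets 3 under Hamilton and 2 under Jefferson.

Hamilton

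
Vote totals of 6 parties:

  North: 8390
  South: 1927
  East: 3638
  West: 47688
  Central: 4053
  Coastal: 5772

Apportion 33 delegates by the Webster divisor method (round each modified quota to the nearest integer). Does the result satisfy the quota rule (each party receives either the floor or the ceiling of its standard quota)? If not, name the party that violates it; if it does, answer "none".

West

Standard quotas: North 3.874, South 0.890, East 1.680, West 22.020, Central 1.871, Coastal 2.665.
Webster allocation: North 4, South 1, East 2, West 21, Central 2, Coastal 3.
West has quota 22.020 (lower 22, upper 23) but receives 21 — outside the quota interval.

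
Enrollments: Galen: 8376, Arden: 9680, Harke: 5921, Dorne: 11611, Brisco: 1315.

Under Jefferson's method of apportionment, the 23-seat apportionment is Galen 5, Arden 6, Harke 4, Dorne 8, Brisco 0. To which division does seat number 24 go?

Galen

Priority for the next seat is population ÷ (current seats + 1).
Priorities: Galen 1396.000, Arden 1382.857, Harke 1184.200, Dorne 1290.111, Brisco 1315.000.
Highest priority: Galen.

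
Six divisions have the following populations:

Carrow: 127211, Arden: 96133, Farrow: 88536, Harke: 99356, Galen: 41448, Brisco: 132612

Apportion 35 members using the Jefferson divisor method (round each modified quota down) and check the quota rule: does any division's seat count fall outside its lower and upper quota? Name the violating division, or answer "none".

none

Standard quotas: Carrow 7.607, Arden 5.749, Farrow 5.294, Harke 5.941, Galen 2.479, Brisco 7.930.
Jefferson allocation: Carrow 8, Arden 6, Farrow 5, Harke 6, Galen 2, Brisco 8.
Every allocation lies between the lower and upper quota.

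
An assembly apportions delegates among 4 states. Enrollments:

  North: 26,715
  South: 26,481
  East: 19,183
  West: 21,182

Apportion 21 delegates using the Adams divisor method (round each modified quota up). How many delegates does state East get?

4

Standard divisor 93561/21 ≈ 4455.286; standard quotas: North 5.996, South 5.944, East 4.306, West 4.754.
Rounding up gives 6, 6, 5, 5 = 22 seats, so the divisor must be adjusted.
With modified divisor 5000: modified quotas North 5.343, South 5.296, East 3.837, West 4.236.
Rounding up: North 6, South 6, East 4, West 5 (total 21).
East receives 4.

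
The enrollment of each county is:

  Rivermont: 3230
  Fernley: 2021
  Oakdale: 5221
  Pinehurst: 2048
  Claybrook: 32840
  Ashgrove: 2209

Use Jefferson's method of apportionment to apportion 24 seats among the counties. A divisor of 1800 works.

Rivermont 1; Fernley 1; Oakdale 2; Pinehurst 1; Claybrook 18; Ashgrove 1

With modified divisor 1800: modified quotas Rivermont 1.794, Fernley 1.123, Oakdale 2.901, Pinehurst 1.138, Claybrook 18.244, Ashgrove 1.227.
Rounding down: Rivermont 1, Fernley 1, Oakdale 2, Pinehurst 1, Claybrook 18, Ashgrove 1 (total 24).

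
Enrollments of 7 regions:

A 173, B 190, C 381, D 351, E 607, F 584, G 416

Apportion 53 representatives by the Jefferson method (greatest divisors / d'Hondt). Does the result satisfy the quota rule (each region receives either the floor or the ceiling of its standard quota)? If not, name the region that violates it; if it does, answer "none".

Standard quotas: A 3.393, B 3.727, C 7.473, D 6.885, E 11.906, F 11.455, G 8.160.
Jefferson allocation: A 3, B 3, C 8, D 7, E 12, F 12, G 8.
Every allocation lies between the lower and upper quota.

none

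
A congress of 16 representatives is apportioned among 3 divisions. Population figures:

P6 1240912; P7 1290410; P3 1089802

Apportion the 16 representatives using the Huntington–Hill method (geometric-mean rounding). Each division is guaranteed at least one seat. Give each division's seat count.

With divisor 231077: modified quotas P6 5.370, P7 5.584, P3 4.716.
Geometric-mean thresholds: P6 √(5·6)=5.477, P7 √(5·6)=5.477, P3 √(4·5)=4.472.
Each quota rounded against its threshold gives P6 5, P7 6, P3 5 (total 16).

P6: 5, P7: 6, P3: 5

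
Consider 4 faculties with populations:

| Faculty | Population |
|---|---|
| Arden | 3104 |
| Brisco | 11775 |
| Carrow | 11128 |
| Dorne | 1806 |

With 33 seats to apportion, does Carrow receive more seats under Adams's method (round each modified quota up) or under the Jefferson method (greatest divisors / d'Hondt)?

Adams: Arden 4, Brisco 14, Carrow 13, Dorne 2.
Jefferson: Arden 3, Brisco 14, Carrow 14, Dorne 2.
Carrow gets 13 under Adams and 14 under Jefferson.

Jefferson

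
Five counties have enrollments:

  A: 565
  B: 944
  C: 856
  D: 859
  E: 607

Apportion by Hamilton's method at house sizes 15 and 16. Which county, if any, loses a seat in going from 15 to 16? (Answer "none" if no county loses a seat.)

At 15 seats: A 2, B 4, C 3, D 3, E 3.
At 16 seats: A 2, B 4, C 4, D 4, E 2.
E drops from 3 to 2.

E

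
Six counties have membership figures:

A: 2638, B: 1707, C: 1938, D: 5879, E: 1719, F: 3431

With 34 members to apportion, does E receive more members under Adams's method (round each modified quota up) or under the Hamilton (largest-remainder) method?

Adams: A 5, B 3, C 4, D 11, E 4, F 7.
Hamilton: A 5, B 3, C 4, D 12, E 3, F 7.
E gets 4 under Adams and 3 under Hamilton.

Adams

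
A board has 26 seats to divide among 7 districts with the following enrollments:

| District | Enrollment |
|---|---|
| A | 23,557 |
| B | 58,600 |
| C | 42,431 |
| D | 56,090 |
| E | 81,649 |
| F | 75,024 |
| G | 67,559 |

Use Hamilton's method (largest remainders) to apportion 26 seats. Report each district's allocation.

A 1, B 4, C 3, D 4, E 5, F 5, G 4

Total 404910; standard divisor 404910/26 ≈ 15573.462.
Standard quotas: A 1.5126, B 3.7628, C 2.7246, D 3.6016, E 5.2428, F 4.8174, G 4.3381.
Lower quotas: A 1, B 3, C 2, D 3, E 5, F 4, G 4 (sum 22, leaving 4 seats).
Remainders in descending order: F 0.8174, B 0.7628, C 0.7246, D 0.6016, A 0.5126, G 0.3381, E 0.2428.
Largest remainders: F, B, C, D receive the extra seats.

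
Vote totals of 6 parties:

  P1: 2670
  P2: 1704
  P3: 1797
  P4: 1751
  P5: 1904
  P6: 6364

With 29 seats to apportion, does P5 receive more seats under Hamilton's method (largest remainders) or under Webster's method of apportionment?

Hamilton: P1 5, P2 3, P3 3, P4 3, P5 4, P6 11.
Webster: P1 5, P2 3, P3 3, P4 3, P5 3, P6 12.
P5 gets 4 under Hamilton and 3 under Webster.

Hamilton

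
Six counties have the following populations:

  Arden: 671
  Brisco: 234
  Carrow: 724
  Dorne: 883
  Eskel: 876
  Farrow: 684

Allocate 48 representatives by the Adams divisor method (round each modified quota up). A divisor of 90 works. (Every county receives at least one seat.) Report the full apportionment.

Arden 8, Brisco 3, Carrow 9, Dorne 10, Eskel 10, Farrow 8

With modified divisor 90: modified quotas Arden 7.456, Brisco 2.600, Carrow 8.044, Dorne 9.811, Eskel 9.733, Farrow 7.600.
Rounding up: Arden 8, Brisco 3, Carrow 9, Dorne 10, Eskel 10, Farrow 8 (total 48).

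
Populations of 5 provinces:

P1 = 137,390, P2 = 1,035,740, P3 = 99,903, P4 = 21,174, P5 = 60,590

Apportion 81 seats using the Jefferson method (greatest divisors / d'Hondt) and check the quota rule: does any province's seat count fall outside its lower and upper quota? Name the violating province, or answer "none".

Standard quotas: P1 8.214, P2 61.924, P3 5.973, P4 1.266, P5 3.623.
Jefferson allocation: P1 8, P2 63, P3 6, P4 1, P5 3.
P2 has quota 61.924 (lower 61, upper 62) but receives 63 — outside the quota interval.

P2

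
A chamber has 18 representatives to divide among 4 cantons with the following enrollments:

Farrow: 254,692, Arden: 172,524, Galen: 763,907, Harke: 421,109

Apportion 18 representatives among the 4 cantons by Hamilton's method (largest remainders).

Standard divisor: 1612232 ÷ 18 ≈ 89568.444.
Standard quotas: Farrow 2.8435, Arden 1.9262, Galen 8.5288, Harke 4.7015.
Lower quotas: Farrow 2, Arden 1, Galen 8, Harke 4 (sum 15, leaving 3 seats).
Remainders in descending order: Arden 0.9262, Farrow 0.8435, Harke 0.7015, Galen 0.5288.
The surplus seats go to Arden, Farrow, Harke.

Farrow=3, Arden=2, Galen=8, Harke=5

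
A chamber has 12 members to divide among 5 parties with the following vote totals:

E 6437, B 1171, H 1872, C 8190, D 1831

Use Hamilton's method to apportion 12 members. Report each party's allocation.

The standard divisor is 19501/12 ≈ 1625.083.
Standard quotas: E 3.9610, B 0.7206, H 1.1519, C 5.0397, D 1.1267.
Lower quotas: E 3, B 0, H 1, C 5, D 1 (sum 10, leaving 2 seats).
Remainders in descending order: E 0.9610, B 0.7206, H 0.1519, D 0.1267, C 0.0397.
Largest remainders: E, B receive the extra seats.

E=4, B=1, H=1, C=5, D=1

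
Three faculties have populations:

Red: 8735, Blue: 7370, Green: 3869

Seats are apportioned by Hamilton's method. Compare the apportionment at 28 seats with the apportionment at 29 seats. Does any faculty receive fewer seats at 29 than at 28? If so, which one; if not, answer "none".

Green

At 28 seats: Red 12, Blue 10, Green 6.
At 29 seats: Red 13, Blue 11, Green 5.
Green drops from 6 to 5.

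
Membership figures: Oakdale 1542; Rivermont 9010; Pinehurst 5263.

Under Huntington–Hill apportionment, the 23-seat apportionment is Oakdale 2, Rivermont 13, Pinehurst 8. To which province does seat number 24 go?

Rivermont

Priority for the next seat is population ÷ (√(s·(s+1))).
Priorities: Oakdale 629.519, Rivermont 667.866, Pinehurst 620.250.
Highest priority: Rivermont.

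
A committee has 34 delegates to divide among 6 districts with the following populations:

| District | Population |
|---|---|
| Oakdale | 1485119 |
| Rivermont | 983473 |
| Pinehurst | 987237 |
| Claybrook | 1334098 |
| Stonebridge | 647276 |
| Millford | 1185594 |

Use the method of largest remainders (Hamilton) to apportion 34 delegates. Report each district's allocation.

Oakdale 8; Rivermont 5; Pinehurst 5; Claybrook 7; Stonebridge 3; Millford 6

Standard divisor: 6622797 ÷ 34 ≈ 194788.147.
Standard quotas: Oakdale 7.6243, Rivermont 5.0489, Pinehurst 5.0683, Claybrook 6.8490, Stonebridge 3.3230, Millford 6.0866.
Lower quotas: Oakdale 7, Rivermont 5, Pinehurst 5, Claybrook 6, Stonebridge 3, Millford 6 (sum 32, leaving 2 seats).
Remainders in descending order: Claybrook 0.8490, Oakdale 0.6243, Stonebridge 0.3230, Millford 0.0866, Pinehurst 0.0683, Rivermont 0.0489.
Largest remainders: Claybrook, Oakdale receive the extra seats.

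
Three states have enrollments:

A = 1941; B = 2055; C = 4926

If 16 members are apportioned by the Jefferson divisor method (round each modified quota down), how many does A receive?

Standard divisor 8922/16 ≈ 557.625; standard quotas: A 3.481, B 3.685, C 8.834.
Rounding down gives 3, 3, 8 = 14 seats, so the divisor must be adjusted.
With modified divisor 500: modified quotas A 3.882, B 4.110, C 9.852.
Rounding down: A 3, B 4, C 9 (total 16).
A receives 3.

3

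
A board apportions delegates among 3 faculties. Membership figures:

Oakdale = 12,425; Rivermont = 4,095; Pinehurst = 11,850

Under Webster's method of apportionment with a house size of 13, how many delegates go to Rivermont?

Standard divisor 28370/13 ≈ 2182.308; standard quotas: Oakdale 5.694, Rivermont 1.876, Pinehurst 5.430.
Rounding to the nearest integer gives Oakdale 6, Rivermont 2, Pinehurst 5 — total 13, matching the house size, so no adjustment is needed.
Rivermont receives 2.

2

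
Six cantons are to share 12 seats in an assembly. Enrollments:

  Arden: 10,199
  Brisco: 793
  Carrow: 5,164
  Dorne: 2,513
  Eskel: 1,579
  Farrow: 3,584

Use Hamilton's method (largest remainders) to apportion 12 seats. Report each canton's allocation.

The standard divisor is 23832/12 = 1986.
Standard quotas: Arden 5.1354, Brisco 0.3993, Carrow 2.6002, Dorne 1.2654, Eskel 0.7951, Farrow 1.8046.
Lower quotas: Arden 5, Brisco 0, Carrow 2, Dorne 1, Eskel 0, Farrow 1 (sum 9, leaving 3 seats).
Remainders in descending order: Farrow 0.8046, Eskel 0.7951, Carrow 0.6002, Brisco 0.3993, Dorne 0.2654, Arden 0.1354.
The surplus seats go to Farrow, Eskel, Carrow.

Arden=5, Brisco=0, Carrow=3, Dorne=1, Eskel=1, Farrow=2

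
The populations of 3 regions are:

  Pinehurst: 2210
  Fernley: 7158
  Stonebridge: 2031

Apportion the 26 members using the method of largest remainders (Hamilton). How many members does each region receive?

Standard divisor: 11399 ÷ 26 ≈ 438.423.
Standard quotas: Pinehurst 5.0408, Fernley 16.3267, Stonebridge 4.6325.
Lower quotas: Pinehurst 5, Fernley 16, Stonebridge 4 (sum 25, leaving 1 seat).
Remainders in descending order: Stonebridge 0.6325, Fernley 0.3267, Pinehurst 0.0408.
The surplus seat goes to Stonebridge.

Pinehurst: 5, Fernley: 16, Stonebridge: 5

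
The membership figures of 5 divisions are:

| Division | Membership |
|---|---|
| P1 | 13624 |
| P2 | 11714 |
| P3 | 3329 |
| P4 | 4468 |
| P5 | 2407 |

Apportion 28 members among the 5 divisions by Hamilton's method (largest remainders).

Total 35542; standard divisor 35542/28 ≈ 1269.357.
Standard quotas: P1 10.7330, P2 9.2283, P3 2.6226, P4 3.5199, P5 1.8962.
Lower quotas: P1 10, P2 9, P3 2, P4 3, P5 1 (sum 25, leaving 3 seats).
Remainders in descending order: P5 0.8962, P1 0.7330, P3 0.6226, P4 0.5199, P2 0.2283.
Largest remainders: P5, P1, P3 receive the extra seats.

P1 11, P2 9, P3 3, P4 3, P5 2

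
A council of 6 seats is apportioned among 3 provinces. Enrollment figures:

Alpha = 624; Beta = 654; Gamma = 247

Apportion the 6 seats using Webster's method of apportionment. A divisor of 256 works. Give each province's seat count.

With modified divisor 256: modified quotas Alpha 2.438, Beta 2.555, Gamma 0.965.
Rounding to the nearest integer: Alpha 2, Beta 3, Gamma 1 (total 6).

Alpha 2, Beta 3, Gamma 1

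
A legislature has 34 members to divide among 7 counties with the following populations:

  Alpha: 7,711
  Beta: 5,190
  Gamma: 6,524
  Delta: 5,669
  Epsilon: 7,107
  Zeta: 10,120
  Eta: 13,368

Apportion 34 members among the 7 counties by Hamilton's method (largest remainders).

Total 55689; standard divisor 55689/34 ≈ 1637.912.
Standard quotas: Alpha 4.7078, Beta 3.1687, Gamma 3.9831, Delta 3.4611, Epsilon 4.3391, Zeta 6.1786, Eta 8.1616.
Lower quotas: Alpha 4, Beta 3, Gamma 3, Delta 3, Epsilon 4, Zeta 6, Eta 8 (sum 31, leaving 3 seats).
Remainders in descending order: Gamma 0.9831, Alpha 0.7078, Delta 0.4611, Epsilon 0.3391, Zeta 0.1786, Beta 0.1687, Eta 0.1616.
The surplus seats go to Gamma, Alpha, Delta.

Alpha 5, Beta 3, Gamma 4, Delta 4, Epsilon 4, Zeta 6, Eta 8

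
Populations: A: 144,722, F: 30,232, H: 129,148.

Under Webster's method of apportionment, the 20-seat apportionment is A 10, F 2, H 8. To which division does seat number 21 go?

H

Priority for the next seat is population ÷ (current seats + 0.5).
Priorities: A 13783.048, F 12092.800, H 15193.882.
Highest priority: H.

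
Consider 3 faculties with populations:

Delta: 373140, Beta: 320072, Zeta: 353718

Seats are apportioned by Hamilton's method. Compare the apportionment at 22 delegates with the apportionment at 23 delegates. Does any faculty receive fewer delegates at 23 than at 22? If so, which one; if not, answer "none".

At 22 seats: Delta 8, Beta 7, Zeta 7.
At 23 seats: Delta 8, Beta 7, Zeta 8.
No faculty's allocation decreased.

none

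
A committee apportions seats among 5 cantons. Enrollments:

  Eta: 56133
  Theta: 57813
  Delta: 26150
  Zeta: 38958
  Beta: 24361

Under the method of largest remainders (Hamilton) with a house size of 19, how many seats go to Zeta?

4

The standard divisor is 203415/19 ≈ 10706.053.
Standard quotas: Eta 5.2431, Theta 5.4000, Delta 2.4425, Zeta 3.6389, Beta 2.2754.
Lower quotas: Eta 5, Theta 5, Delta 2, Zeta 3, Beta 2 (sum 17, leaving 2 seats).
Remainders in descending order: Zeta 0.6389, Delta 0.4425, Theta 0.4000, Beta 0.2754, Eta 0.2431.
Largest remainders: Zeta, Delta receive the extra seats.
Zeta receives 4.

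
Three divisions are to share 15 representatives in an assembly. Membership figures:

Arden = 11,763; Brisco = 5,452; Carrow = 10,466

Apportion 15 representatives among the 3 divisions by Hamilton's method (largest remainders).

Standard divisor: 27681 ÷ 15 ≈ 1845.4.
Standard quotas: Arden 6.3742, Brisco 2.9544, Carrow 5.6714.
Lower quotas: Arden 6, Brisco 2, Carrow 5 (sum 13, leaving 2 seats).
Remainders in descending order: Brisco 0.9544, Carrow 0.6714, Arden 0.3742.
Largest remainders: Brisco, Carrow receive the extra seats.

Arden 6, Brisco 3, Carrow 6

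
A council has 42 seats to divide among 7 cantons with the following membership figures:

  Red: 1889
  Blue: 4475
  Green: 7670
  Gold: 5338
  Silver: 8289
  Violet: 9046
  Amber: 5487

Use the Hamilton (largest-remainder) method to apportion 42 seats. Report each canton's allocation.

Red: 2; Blue: 4; Green: 8; Gold: 5; Silver: 8; Violet: 9; Amber: 6

The standard divisor is 42194/42 ≈ 1004.619.
Standard quotas: Red 1.8803, Blue 4.4544, Green 7.6347, Gold 5.3135, Silver 8.2509, Violet 9.0044, Amber 5.4618.
Lower quotas: Red 1, Blue 4, Green 7, Gold 5, Silver 8, Violet 9, Amber 5 (sum 39, leaving 3 seats).
Remainders in descending order: Red 0.8803, Green 0.6347, Amber 0.4618, Blue 0.4544, Gold 0.3135, Silver 0.2509, Violet 0.0044.
Largest remainders: Red, Green, Amber receive the extra seats.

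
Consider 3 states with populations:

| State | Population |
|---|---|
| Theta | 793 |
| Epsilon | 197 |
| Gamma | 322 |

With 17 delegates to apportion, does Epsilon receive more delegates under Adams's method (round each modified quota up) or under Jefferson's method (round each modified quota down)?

Adams

Adams: Theta 10, Epsilon 3, Gamma 4.
Jefferson: Theta 11, Epsilon 2, Gamma 4.
Epsilon gets 3 under Adams and 2 under Jefferson.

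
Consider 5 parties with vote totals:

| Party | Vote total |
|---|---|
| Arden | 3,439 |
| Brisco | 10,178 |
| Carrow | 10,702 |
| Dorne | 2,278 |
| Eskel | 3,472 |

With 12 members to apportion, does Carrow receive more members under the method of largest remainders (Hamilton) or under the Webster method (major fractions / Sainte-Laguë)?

Hamilton: Arden 1, Brisco 4, Carrow 4, Dorne 1, Eskel 2.
Webster: Arden 1, Brisco 4, Carrow 5, Dorne 1, Eskel 1.
Carrow gets 4 under Hamilton and 5 under Webster.

Webster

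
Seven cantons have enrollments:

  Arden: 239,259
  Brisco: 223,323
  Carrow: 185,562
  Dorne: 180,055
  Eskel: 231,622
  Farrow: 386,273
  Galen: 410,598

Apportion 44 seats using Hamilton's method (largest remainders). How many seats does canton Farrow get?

Standard divisor: 1856692 ÷ 44 ≈ 42197.545.
Standard quotas: Arden 5.6700, Brisco 5.2923, Carrow 4.3975, Dorne 4.2670, Eskel 5.4890, Farrow 9.1539, Galen 9.7304.
Lower quotas: Arden 5, Brisco 5, Carrow 4, Dorne 4, Eskel 5, Farrow 9, Galen 9 (sum 41, leaving 3 seats).
Remainders in descending order: Galen 0.7304, Arden 0.6700, Eskel 0.4890, Carrow 0.3975, Brisco 0.2923, Dorne 0.2670, Farrow 0.1539.
Largest remainders: Galen, Arden, Eskel receive the extra seats.
Farrow receives 9.

9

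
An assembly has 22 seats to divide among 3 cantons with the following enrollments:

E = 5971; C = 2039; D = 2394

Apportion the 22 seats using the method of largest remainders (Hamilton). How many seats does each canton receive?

Standard divisor: 10404 ÷ 22 ≈ 472.909.
Standard quotas: E 12.6261, C 4.3116, D 5.0623.
Lower quotas: E 12, C 4, D 5 (sum 21, leaving 1 seat).
Remainders in descending order: E 0.6261, C 0.3116, D 0.0623.
The surplus seat goes to E.

E=13, C=4, D=5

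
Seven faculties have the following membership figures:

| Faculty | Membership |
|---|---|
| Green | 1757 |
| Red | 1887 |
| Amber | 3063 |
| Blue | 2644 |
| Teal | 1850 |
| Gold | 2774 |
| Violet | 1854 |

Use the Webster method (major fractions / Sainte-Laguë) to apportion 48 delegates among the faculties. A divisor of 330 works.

With modified divisor 330: modified quotas Green 5.324, Red 5.718, Amber 9.282, Blue 8.012, Teal 5.606, Gold 8.406, Violet 5.618.
Rounding to the nearest integer: Green 5, Red 6, Amber 9, Blue 8, Teal 6, Gold 8, Violet 6 (total 48).

Green 5, Red 6, Amber 9, Blue 8, Teal 6, Gold 8, Violet 6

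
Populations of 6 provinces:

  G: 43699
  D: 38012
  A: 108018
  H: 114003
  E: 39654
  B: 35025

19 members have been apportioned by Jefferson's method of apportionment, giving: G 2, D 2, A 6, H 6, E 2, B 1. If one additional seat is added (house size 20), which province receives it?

B

Priority for the next seat is population ÷ (current seats + 1).
Priorities: G 14566.333, D 12670.667, A 15431.143, H 16286.143, E 13218.000, B 17512.500.
Highest priority: B.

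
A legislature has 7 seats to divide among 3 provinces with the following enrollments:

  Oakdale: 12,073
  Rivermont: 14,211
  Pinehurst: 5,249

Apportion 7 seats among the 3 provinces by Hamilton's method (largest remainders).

Oakdale 3, Rivermont 3, Pinehurst 1

The standard divisor is 31533/7 ≈ 4504.714.
Standard quotas: Oakdale 2.6801, Rivermont 3.1547, Pinehurst 1.1652.
Lower quotas: Oakdale 2, Rivermont 3, Pinehurst 1 (sum 6, leaving 1 seat).
Remainders in descending order: Oakdale 0.6801, Pinehurst 0.1652, Rivermont 0.1547.
The surplus seat goes to Oakdale.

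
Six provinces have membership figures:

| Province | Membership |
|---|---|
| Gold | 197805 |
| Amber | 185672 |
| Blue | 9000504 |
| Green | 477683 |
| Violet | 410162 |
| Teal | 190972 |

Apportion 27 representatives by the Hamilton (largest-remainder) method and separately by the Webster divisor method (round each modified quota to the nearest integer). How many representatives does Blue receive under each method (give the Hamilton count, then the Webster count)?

23 and 24

Hamilton: Gold 1, Amber 0, Blue 23, Green 1, Violet 1, Teal 1.
Webster: Gold 1, Amber 0, Blue 24, Green 1, Violet 1, Teal 0.
Blue gets 23 under Hamilton and 24 under Webster.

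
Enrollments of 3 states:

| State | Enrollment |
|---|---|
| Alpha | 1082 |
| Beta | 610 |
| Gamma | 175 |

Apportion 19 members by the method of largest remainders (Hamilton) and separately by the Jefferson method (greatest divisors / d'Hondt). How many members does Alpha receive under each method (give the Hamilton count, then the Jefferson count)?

11 and 12

Hamilton: Alpha 11, Beta 6, Gamma 2.
Jefferson: Alpha 12, Beta 6, Gamma 1.
Alpha gets 11 under Hamilton and 12 under Jefferson.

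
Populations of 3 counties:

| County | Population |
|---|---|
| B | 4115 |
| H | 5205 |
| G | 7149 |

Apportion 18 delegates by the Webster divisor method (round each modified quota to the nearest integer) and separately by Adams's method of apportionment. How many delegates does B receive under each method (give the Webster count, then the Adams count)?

4 and 5

Webster: B 4, H 6, G 8.
Adams: B 5, H 6, G 7.
B gets 4 under Webster and 5 under Adams.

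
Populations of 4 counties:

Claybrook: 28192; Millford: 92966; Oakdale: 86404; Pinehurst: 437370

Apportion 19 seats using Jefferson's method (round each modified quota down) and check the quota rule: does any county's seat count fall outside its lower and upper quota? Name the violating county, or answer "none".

Pinehurst

Standard quotas: Claybrook 0.831, Millford 2.739, Oakdale 2.546, Pinehurst 12.885.
Jefferson allocation: Claybrook 0, Millford 3, Oakdale 2, Pinehurst 14.
Pinehurst has quota 12.885 (lower 12, upper 13) but receives 14 — outside the quota interval.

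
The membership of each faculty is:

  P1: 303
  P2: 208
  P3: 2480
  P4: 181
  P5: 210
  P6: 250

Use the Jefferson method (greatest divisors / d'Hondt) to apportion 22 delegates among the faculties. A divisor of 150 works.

With modified divisor 150: modified quotas P1 2.020, P2 1.387, P3 16.533, P4 1.207, P5 1.400, P6 1.667.
Rounding down: P1 2, P2 1, P3 16, P4 1, P5 1, P6 1 (total 22).

P1 2, P2 1, P3 16, P4 1, P5 1, P6 1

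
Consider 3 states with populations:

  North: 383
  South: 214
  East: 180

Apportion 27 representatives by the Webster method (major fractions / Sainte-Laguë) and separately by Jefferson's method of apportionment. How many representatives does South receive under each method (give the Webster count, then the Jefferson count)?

Webster: North 13, South 8, East 6.
Jefferson: North 14, South 7, East 6.
South gets 8 under Webster and 7 under Jefferson.

8 and 7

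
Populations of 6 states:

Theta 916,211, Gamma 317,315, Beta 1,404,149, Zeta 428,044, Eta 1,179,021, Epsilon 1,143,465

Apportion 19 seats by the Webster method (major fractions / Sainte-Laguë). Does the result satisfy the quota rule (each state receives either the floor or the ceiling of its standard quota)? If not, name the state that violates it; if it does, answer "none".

Standard quotas: Theta 3.231, Gamma 1.119, Beta 4.951, Zeta 1.509, Eta 4.157, Epsilon 4.032.
Webster allocation: Theta 3, Gamma 1, Beta 5, Zeta 2, Eta 4, Epsilon 4.
Every allocation lies between the lower and upper quota.

none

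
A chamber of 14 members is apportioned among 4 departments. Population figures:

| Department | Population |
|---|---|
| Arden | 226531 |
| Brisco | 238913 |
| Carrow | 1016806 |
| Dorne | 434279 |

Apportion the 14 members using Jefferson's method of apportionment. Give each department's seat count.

Arden: 1; Brisco: 2; Carrow: 8; Dorne: 3

Standard divisor 1916529/14 ≈ 136894.929; standard quotas: Arden 1.655, Brisco 1.745, Carrow 7.428, Dorne 3.172.
Rounding down gives 1, 1, 7, 3 = 12 seats, so the divisor must be adjusted.
With modified divisor 116400: modified quotas Arden 1.946, Brisco 2.053, Carrow 8.735, Dorne 3.731.
Rounding down: Arden 1, Brisco 2, Carrow 8, Dorne 3 (total 14).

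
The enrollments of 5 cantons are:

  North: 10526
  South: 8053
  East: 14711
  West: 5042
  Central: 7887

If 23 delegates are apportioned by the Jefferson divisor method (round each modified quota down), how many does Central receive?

Standard divisor 46219/23 ≈ 2009.522; standard quotas: North 5.238, South 4.007, East 7.321, West 2.509, Central 3.925.
Rounding down gives 5, 4, 7, 2, 3 = 21 seats, so the divisor must be adjusted.
With modified divisor 1800: modified quotas North 5.848, South 4.474, East 8.173, West 2.801, Central 4.382.
Rounding down: North 5, South 4, East 8, West 2, Central 4 (total 23).
Central receives 4.

4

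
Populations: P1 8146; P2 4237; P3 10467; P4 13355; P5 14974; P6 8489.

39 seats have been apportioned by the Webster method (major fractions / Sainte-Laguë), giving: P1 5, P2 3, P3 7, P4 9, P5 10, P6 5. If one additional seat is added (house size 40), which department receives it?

P6

Priority for the next seat is population ÷ (current seats + 0.5).
Priorities: P1 1481.091, P2 1210.571, P3 1395.600, P4 1405.789, P5 1426.095, P6 1543.455.
Highest priority: P6.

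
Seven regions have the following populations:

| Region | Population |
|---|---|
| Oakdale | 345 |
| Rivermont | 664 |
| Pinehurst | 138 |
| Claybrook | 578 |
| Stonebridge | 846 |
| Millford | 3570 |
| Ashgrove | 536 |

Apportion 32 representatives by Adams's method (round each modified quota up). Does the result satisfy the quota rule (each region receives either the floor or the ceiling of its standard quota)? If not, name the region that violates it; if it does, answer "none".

Millford

Standard quotas: Oakdale 1.653, Rivermont 3.182, Pinehurst 0.661, Claybrook 2.770, Stonebridge 4.055, Millford 17.109, Ashgrove 2.569.
Adams allocation: Oakdale 2, Rivermont 3, Pinehurst 1, Claybrook 3, Stonebridge 4, Millford 16, Ashgrove 3.
Millford has quota 17.109 (lower 17, upper 18) but receives 16 — outside the quota interval.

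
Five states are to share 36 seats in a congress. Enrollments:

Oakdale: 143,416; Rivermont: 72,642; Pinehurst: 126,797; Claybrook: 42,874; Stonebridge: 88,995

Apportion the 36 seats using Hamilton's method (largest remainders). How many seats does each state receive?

Oakdale 11; Rivermont 5; Pinehurst 10; Claybrook 3; Stonebridge 7

Standard divisor: 474724 ÷ 36 ≈ 13186.778.
Standard quotas: Oakdale 10.8757, Rivermont 5.5087, Pinehurst 9.6155, Claybrook 3.2513, Stonebridge 6.7488.
Lower quotas: Oakdale 10, Rivermont 5, Pinehurst 9, Claybrook 3, Stonebridge 6 (sum 33, leaving 3 seats).
Remainders in descending order: Oakdale 0.8757, Stonebridge 0.7488, Pinehurst 0.6155, Rivermont 0.5087, Claybrook 0.2513.
The surplus seats go to Oakdale, Stonebridge, Pinehurst.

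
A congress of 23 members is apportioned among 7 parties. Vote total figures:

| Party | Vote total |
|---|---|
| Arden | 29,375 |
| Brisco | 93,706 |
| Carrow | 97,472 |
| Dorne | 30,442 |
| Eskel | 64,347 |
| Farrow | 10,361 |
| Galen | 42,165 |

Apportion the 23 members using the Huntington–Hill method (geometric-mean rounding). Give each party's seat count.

With divisor 17161: modified quotas Arden 1.712, Brisco 5.460, Carrow 5.680, Dorne 1.774, Eskel 3.750, Farrow 0.604, Galen 2.457.
Geometric-mean thresholds: Arden √(1·2)=1.414, Brisco √(5·6)=5.477, Carrow √(5·6)=5.477, Dorne √(1·2)=1.414, Eskel √(3·4)=3.464, Farrow (min 1), Galen √(2·3)=2.449.
Each quota rounded against its threshold gives Arden 2, Brisco 5, Carrow 6, Dorne 2, Eskel 4, Farrow 1, Galen 3 (total 23).

Arden 2; Brisco 5; Carrow 6; Dorne 2; Eskel 4; Farrow 1; Galen 3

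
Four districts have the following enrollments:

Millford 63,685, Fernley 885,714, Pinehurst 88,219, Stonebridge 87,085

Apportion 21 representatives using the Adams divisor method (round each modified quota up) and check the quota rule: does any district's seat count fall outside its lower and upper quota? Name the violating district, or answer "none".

Fernley

Standard quotas: Millford 1.189, Fernley 16.538, Pinehurst 1.647, Stonebridge 1.626.
Adams allocation: Millford 2, Fernley 15, Pinehurst 2, Stonebridge 2.
Fernley has quota 16.538 (lower 16, upper 17) but receives 15 — outside the quota interval.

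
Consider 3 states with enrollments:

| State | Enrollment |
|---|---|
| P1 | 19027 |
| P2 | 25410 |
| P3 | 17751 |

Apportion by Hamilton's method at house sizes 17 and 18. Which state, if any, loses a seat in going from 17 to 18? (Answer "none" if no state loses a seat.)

At 17 seats: P1 5, P2 7, P3 5.
At 18 seats: P1 6, P2 7, P3 5.
No state's allocation decreased.

none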